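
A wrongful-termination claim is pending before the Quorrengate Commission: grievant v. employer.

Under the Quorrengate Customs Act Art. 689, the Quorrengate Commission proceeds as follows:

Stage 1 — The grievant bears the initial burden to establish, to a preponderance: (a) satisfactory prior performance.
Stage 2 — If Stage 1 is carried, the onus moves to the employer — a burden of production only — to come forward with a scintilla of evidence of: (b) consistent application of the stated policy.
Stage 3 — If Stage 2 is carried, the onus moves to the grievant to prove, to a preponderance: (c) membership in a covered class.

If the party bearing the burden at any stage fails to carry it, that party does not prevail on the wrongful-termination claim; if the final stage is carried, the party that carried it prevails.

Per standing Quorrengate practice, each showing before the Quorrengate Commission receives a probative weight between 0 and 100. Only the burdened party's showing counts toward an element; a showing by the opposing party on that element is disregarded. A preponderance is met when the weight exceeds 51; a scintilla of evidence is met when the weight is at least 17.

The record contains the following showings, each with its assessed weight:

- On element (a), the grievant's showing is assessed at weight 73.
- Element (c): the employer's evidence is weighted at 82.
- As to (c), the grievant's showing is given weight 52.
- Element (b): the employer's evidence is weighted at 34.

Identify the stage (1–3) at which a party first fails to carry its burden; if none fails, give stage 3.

Stage 1 (grievant, a preponderance, weight exceeds 51): (a) 73 > 51 — meets.
  Stage 1 is satisfied; the onus moves to the employer.
Stage 2 (employer, a scintilla of evidence, weight is at least 17): (b) 34 ≥ 17 — meets.
  The employer carries Stage 2; the grievant now bears the burden.
Stage 3 (grievant, a preponderance, weight exceeds 51): (c) 52 (employer's 82 disregarded) > 51 — meets.
  Stage 3 carried; the final stage is satisfied.
All stages carried — the grievant prevails.

stage 3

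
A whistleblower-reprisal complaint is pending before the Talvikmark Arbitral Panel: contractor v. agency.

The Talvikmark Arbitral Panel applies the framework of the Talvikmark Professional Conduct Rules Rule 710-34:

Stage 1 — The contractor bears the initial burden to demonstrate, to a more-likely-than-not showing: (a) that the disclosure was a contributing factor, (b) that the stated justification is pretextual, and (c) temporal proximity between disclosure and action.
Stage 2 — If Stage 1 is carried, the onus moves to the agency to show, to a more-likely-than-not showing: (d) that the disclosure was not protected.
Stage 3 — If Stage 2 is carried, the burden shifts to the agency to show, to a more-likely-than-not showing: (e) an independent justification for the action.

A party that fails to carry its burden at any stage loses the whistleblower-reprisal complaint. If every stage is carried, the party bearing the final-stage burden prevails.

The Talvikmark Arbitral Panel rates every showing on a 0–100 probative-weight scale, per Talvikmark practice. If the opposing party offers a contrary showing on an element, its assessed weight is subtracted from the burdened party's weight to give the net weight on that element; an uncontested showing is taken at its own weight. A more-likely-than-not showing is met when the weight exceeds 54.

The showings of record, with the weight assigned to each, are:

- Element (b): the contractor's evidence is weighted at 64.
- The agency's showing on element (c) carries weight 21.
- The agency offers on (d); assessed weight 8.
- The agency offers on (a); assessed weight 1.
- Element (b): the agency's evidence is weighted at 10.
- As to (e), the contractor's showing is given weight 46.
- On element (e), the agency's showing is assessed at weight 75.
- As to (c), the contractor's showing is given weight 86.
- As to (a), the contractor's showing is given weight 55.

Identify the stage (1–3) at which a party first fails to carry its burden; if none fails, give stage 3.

Stage 1 — burden on contractor; standard: a more-likely-than-not showing (weight exceeds 54).
    (a): 55 − 1 = 54 ≤ 54 [not met]
    (b): 64 − 10 = 54 ≤ 54 [not met]
    (c): 86 − 21 = 65 > 54 [met]
  Not every element is met, so the contractor fails to carry Stage 1.
The analysis ends at Stage 1; the agency prevails.

stage 1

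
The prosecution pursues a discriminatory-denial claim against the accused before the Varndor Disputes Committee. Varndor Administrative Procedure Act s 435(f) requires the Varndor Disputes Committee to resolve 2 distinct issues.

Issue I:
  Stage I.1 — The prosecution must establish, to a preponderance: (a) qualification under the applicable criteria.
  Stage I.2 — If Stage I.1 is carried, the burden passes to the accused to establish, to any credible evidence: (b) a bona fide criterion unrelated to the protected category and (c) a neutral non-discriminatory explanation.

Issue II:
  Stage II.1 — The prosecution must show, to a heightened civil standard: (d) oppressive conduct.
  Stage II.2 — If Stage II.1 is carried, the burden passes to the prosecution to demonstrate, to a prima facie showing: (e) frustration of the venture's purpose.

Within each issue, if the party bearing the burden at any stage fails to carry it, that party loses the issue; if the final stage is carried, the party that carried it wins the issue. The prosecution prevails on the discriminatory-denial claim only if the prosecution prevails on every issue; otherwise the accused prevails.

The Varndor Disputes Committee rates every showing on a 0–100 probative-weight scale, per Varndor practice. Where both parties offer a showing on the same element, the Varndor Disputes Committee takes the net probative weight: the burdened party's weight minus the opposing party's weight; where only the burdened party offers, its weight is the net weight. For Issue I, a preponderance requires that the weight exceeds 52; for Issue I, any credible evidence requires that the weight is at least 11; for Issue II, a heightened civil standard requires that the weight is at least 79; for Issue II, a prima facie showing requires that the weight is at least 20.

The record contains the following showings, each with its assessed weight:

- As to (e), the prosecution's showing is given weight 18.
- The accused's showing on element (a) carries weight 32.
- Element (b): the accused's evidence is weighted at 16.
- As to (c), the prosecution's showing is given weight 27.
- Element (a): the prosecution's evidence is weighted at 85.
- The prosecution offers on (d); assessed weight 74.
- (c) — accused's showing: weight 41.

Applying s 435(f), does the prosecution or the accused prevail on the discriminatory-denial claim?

accused

— Issue I —
At Stage I.1 the prosecution must meet a preponderance (weight exceeds 52): on (a) the weight is 85 less the opposing 32 gives net 53, which does exceed 52, so (a) meets the standard.
  Stage I.1 is satisfied; the onus moves to the accused.
At Stage I.2 the accused must meet any credible evidence (weight is at least 11): on (b) the weight is 16, which does reach 11, so (b) meets the standard; on (c) the weight is 41 less the opposing 27 gives net 14, which does reach 11, so (c) meets the standard.
  Stage I.2 carried; the final stage is satisfied.
With every stage satisfied, the accused prevails on this issue.
— Issue II —
Stage II.1 — burden on prosecution; standard: a heightened civil standard (weight is at least 79).
    (d): 74 < 79 [not met]
  The prosecution does not carry Stage II.1.
The accused prevails on this issue.
Per-issue: Issue I → accused; Issue II → accused. The prosecution must prevail on every issue; overall, the accused prevails.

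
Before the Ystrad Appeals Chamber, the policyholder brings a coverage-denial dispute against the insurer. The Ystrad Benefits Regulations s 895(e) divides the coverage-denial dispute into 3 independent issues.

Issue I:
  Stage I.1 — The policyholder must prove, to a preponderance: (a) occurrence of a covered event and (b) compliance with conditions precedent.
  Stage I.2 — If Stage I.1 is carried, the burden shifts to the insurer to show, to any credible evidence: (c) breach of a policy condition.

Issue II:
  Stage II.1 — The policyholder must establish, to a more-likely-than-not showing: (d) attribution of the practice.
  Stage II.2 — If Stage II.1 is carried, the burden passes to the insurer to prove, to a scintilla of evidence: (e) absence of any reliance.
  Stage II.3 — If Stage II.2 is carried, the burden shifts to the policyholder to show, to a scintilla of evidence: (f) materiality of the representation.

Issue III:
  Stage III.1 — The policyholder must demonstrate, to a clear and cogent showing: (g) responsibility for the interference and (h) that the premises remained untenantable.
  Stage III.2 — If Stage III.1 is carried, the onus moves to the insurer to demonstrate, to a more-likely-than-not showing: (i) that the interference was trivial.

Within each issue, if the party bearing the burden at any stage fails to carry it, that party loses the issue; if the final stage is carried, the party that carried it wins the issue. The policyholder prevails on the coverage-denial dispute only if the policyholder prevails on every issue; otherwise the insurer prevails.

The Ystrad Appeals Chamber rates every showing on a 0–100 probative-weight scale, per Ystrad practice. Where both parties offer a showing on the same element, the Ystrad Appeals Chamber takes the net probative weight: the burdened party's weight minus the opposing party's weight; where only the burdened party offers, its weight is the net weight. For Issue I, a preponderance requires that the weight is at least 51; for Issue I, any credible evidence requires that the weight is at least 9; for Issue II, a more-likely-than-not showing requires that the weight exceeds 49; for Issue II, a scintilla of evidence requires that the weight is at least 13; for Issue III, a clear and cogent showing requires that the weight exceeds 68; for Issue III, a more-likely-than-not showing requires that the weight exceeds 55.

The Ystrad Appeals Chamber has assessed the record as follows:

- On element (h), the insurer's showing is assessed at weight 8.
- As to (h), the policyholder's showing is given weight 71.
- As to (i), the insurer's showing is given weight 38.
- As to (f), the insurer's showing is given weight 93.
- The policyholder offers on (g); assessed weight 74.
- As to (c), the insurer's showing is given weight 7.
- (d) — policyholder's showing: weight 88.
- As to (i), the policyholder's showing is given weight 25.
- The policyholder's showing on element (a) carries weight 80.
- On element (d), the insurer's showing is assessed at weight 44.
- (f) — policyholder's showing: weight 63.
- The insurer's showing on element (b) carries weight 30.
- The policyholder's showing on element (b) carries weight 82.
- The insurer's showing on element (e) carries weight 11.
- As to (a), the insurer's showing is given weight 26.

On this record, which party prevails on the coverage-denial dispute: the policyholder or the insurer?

— Issue I —
Stage I.1 (policyholder, a preponderance, weight is at least 51): (a) net 80−26=54 ≥ 51 — meets; (b) net 82−30=52 ≥ 51 — meets.
  Stage I.1 is satisfied; the onus moves to the insurer.
Stage I.2 (insurer, any credible evidence, weight is at least 9): (c) 7 < 9 — fails.
  Stage I.2 not carried; the insurer fails its burden.
The policyholder prevails on this issue.
— Issue II —
Stage II.1 — burden on policyholder; standard: a more-likely-than-not showing (weight exceeds 49).
    (d): 88 − 44 = 44 ≤ 49 [not met]
  The policyholder does not carry Stage II.1.
The analysis ends at Stage II.1; the insurer prevails on this issue.
— Issue III —
Stage III.1 (policyholder, a clear and cogent showing, weight exceeds 68): (g) 74 > 68 — meets; (h) net 71−8=63 ≤ 68 — fails.
  Stage III.1 not carried; the policyholder fails its burden.
The insurer prevails on this issue.
Per-issue: Issue I → policyholder; Issue II → insurer; Issue III → insurer. The policyholder must prevail on every issue; overall, the insurer prevails.

insurer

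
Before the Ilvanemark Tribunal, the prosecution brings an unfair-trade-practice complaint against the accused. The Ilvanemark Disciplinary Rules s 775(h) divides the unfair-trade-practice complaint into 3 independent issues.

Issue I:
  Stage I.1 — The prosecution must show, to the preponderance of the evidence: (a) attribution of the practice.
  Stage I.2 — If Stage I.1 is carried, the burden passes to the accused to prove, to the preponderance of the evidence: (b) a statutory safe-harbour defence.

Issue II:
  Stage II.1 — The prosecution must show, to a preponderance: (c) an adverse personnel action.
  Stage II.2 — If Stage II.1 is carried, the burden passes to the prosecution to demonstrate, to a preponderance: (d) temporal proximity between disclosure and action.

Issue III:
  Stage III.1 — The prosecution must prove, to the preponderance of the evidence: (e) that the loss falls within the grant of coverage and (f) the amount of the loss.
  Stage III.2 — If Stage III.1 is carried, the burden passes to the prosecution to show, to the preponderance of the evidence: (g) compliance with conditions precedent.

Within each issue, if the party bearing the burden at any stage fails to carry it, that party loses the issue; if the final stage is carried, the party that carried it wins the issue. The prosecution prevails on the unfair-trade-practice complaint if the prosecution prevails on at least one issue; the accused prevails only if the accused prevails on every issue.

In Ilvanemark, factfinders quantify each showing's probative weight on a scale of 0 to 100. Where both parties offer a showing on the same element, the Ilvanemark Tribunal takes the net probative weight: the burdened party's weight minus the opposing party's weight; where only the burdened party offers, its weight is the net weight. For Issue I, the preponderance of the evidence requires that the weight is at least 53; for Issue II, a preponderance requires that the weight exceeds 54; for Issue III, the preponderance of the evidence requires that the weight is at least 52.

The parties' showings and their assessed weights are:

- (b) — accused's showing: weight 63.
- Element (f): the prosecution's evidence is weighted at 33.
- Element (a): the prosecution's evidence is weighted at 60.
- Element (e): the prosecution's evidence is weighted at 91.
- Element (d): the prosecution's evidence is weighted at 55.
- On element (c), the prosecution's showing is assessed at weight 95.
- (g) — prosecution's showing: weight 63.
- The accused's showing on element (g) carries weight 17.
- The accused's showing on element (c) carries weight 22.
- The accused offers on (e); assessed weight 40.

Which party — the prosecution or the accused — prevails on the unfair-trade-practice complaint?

prosecution

— Issue I —
Stage I.1 (prosecution, the preponderance of the evidence, weight is at least 53): (a) 60 ≥ 53 — meets.
  The prosecution carries Stage I.1; the accused now bears the burden.
Stage I.2 (accused, the preponderance of the evidence, weight is at least 53): (b) 63 ≥ 53 — meets.
  The accused carries the last stage.
Every stage carried; the accused prevails on this issue.
— Issue II —
Stage II.1 — burden on prosecution; standard: a preponderance (weight exceeds 54).
    (c): 95 − 22 = 73 > 54 [met]
  All elements met. The prosecution retains the burden for Stage II.2.
Stage II.2 — burden on prosecution; standard: a preponderance (weight exceeds 54).
    (d): 55 > 54 [met]
  Stage II.2 carried; the final stage is satisfied.
All stages carried — the prosecution prevails on this issue.
— Issue III —
Stage III.1 (prosecution, the preponderance of the evidence, weight is at least 52): (e) net 91−40=51 < 52 — fails; (f) 33 < 52 — fails.
  Not every element is met, so the prosecution fails to carry Stage III.1.
So the accused prevails on this issue.
Per-issue: Issue I → accused; Issue II → prosecution; Issue III → accused. The prosecution must prevail on at least one issue; overall, the prosecution prevails.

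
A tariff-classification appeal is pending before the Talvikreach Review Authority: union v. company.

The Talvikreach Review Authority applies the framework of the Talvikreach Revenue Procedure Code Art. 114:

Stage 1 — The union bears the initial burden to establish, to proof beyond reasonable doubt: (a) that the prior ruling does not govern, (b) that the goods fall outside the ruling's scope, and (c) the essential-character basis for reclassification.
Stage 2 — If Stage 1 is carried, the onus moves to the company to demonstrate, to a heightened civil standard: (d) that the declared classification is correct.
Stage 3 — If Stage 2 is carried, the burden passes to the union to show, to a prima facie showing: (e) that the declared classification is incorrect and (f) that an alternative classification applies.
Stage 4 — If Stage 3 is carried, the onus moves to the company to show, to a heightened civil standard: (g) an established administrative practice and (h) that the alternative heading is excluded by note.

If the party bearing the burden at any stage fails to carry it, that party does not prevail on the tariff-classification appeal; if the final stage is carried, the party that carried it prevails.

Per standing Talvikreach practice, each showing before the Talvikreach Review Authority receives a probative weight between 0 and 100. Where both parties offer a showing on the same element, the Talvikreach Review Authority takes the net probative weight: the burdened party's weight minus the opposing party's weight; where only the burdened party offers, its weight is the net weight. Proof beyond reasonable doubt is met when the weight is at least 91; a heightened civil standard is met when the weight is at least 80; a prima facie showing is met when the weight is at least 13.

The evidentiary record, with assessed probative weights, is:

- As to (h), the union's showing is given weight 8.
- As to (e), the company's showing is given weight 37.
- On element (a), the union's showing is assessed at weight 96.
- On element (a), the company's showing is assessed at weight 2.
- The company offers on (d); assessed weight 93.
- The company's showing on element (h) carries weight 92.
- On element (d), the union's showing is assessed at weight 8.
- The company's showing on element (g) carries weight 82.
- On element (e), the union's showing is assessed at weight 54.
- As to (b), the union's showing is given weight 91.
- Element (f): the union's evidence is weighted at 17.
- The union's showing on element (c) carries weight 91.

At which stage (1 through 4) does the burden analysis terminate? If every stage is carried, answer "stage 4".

Stage 1 (union, proof beyond reasonable doubt, weight is at least 91): (a) net 96−2=94 ≥ 91 — meets; (b) 91 ≥ 91 — meets; (c) 91 ≥ 91 — meets.
  All elements met. The burden passes to the company.
Stage 2 (company, a heightened civil standard, weight is at least 80): (d) net 93−8=85 ≥ 80 — meets.
  The company carries Stage 2; the union now bears the burden.
Stage 3 (union, a prima facie showing, weight is at least 13): (e) net 54−37=17 ≥ 13 — meets; (f) 17 ≥ 13 — meets.
  The union carries Stage 3; the company now bears the burden.
Stage 4 (company, a heightened civil standard, weight is at least 80): (g) 82 ≥ 80 — meets; (h) net 92−8=84 ≥ 80 — meets.
  The company carries the last stage.
Every stage carried; the company prevails.

stage 4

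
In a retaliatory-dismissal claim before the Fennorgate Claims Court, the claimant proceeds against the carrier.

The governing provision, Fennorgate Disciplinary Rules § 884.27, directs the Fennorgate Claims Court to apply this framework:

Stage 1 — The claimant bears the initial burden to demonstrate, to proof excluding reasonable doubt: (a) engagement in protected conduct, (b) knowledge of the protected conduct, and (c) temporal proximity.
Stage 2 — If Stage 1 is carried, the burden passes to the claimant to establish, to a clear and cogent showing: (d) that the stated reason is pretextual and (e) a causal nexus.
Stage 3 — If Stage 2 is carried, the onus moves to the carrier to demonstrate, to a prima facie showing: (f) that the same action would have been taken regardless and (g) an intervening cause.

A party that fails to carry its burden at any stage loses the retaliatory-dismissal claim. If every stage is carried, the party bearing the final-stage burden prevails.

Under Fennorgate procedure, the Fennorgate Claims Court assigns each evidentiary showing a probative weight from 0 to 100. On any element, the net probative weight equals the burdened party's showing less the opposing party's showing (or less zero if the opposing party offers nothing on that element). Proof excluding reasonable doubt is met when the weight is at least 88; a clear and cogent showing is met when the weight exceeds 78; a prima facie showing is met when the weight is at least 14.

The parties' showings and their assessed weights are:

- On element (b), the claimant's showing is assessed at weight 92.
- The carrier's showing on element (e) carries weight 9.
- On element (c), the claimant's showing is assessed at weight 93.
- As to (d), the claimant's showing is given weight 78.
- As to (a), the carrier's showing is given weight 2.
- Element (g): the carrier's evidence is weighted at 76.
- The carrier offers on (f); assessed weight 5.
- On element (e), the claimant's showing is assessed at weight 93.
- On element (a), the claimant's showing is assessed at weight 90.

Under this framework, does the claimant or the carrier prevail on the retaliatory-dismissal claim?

carrier

At Stage 1 the claimant must meet proof excluding reasonable doubt (weight is at least 88): on (a) the weight is 90 less the opposing 2 gives net 88, ≥ 88, so (a) meets the standard; on (b) the weight is 92, ≥ 88, so (b) meets the standard; on (c) the weight is 93, ≥ 88, so (c) meets the standard.
  Stage 1 carried; the burden remains with the claimant.
At Stage 2 the claimant must meet a clear and cogent showing (weight exceeds 78): on (d) the weight is 78, ≤ 78, so (d) does not meet the standard; on (e) the weight is 93 less the opposing 9 gives net 84, which does exceed 78, so (e) meets the standard.
  The claimant does not carry Stage 2.
So the carrier prevails.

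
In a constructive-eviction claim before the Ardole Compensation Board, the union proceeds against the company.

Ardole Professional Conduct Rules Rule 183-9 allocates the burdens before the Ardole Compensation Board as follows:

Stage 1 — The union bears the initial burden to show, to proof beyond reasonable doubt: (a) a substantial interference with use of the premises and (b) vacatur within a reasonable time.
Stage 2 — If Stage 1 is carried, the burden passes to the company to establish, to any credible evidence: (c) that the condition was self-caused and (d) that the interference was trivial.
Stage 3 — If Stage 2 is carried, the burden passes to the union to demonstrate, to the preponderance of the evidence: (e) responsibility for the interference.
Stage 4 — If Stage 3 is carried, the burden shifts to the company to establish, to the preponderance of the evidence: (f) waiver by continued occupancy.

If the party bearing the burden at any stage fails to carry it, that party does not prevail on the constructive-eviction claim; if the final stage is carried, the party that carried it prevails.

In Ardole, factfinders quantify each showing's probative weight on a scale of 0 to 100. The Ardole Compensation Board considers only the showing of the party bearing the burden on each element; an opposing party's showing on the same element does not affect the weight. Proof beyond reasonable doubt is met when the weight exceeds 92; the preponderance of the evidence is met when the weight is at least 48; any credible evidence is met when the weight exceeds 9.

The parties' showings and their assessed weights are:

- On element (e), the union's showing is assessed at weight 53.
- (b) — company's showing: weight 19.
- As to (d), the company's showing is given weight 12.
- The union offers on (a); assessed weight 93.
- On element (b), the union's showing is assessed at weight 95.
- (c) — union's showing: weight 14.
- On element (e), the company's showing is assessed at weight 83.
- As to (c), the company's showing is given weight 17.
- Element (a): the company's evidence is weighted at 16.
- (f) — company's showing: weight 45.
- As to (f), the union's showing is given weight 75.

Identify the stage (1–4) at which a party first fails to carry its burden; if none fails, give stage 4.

stage 4

At Stage 1 the union must meet proof beyond reasonable doubt (weight exceeds 92): on (a) the weight is 93 (the company's 16 is given no effect), which does exceed 92, so (a) meets the standard; on (b) the weight is 95 (the company's 19 is given no effect), which does exceed 92, so (b) meets the standard.
  Stage 1 carried; the burden shifts to the company.
At Stage 2 the company must meet any credible evidence (weight exceeds 9): on (c) the weight is 17 (the union's 14 is given no effect), which does exceed 9, so (c) meets the standard; on (d) the weight is 12, which does exceed 9, so (d) meets the standard.
  Stage 2 is satisfied; the onus moves to the union.
At Stage 3 the union must meet the preponderance of the evidence (weight is at least 48): on (e) the weight is 53 (the company's 83 is given no effect), which does reach 48, so (e) meets the standard.
  Stage 3 carried; the burden shifts to the company.
At Stage 4 the company must meet the preponderance of the evidence (weight is at least 48): on (f) the weight is 45 (the union's 75 is given no effect), < 48, so (f) does not meet the standard.
  The company does not carry Stage 4.
So the union prevails.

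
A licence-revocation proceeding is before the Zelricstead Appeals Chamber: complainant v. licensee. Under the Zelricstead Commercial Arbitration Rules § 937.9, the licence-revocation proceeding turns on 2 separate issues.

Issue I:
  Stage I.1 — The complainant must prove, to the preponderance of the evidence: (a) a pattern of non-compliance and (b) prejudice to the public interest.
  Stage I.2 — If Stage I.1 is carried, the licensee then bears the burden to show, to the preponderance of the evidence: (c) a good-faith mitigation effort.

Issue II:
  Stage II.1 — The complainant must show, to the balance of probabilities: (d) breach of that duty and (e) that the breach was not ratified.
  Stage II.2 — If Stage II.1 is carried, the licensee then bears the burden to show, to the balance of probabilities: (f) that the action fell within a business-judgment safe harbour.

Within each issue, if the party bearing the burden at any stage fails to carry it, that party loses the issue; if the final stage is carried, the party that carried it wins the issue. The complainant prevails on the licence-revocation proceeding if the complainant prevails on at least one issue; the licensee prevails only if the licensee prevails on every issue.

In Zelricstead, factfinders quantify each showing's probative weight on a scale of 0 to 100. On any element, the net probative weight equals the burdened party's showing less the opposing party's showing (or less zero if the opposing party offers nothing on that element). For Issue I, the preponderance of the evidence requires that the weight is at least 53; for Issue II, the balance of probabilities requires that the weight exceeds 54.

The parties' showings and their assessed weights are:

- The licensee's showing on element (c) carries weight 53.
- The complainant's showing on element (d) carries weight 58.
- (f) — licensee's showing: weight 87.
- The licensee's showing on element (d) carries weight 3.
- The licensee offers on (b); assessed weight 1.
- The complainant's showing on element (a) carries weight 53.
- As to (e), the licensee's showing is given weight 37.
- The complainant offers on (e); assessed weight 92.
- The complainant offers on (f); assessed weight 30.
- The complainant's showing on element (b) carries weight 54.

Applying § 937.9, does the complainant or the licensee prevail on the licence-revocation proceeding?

licensee

— Issue I —
At Stage I.1 the complainant must meet the preponderance of the evidence (weight is at least 53): on (a) the weight is 53, ≥ 53, so (a) meets the standard; on (b) the weight is 54 less the opposing 1 gives net 53, ≥ 53, so (b) meets the standard.
  Stage I.1 carried; the burden shifts to the licensee.
At Stage I.2 the licensee must meet the preponderance of the evidence (weight is at least 53): on (c) the weight is 53, ≥ 53, so (c) meets the standard.
  All elements met at the final stage.
Every stage carried; the licensee prevails on this issue.
— Issue II —
At Stage II.1 the complainant must meet the balance of probabilities (weight exceeds 54): on (d) the weight is 58 less the opposing 3 gives net 55, > 54, so (d) meets the standard; on (e) the weight is 92 less the opposing 37 gives net 55, which does exceed 54, so (e) meets the standard.
  All elements met. The burden passes to the licensee.
At Stage II.2 the licensee must meet the balance of probabilities (weight exceeds 54): on (f) the weight is 87 less the opposing 30 gives net 57, > 54, so (f) meets the standard.
  All elements met at the final stage.
With every stage satisfied, the licensee prevails on this issue.
Per-issue: Issue I → licensee; Issue II → licensee. The complainant must prevail on at least one issue; overall, the licensee prevails.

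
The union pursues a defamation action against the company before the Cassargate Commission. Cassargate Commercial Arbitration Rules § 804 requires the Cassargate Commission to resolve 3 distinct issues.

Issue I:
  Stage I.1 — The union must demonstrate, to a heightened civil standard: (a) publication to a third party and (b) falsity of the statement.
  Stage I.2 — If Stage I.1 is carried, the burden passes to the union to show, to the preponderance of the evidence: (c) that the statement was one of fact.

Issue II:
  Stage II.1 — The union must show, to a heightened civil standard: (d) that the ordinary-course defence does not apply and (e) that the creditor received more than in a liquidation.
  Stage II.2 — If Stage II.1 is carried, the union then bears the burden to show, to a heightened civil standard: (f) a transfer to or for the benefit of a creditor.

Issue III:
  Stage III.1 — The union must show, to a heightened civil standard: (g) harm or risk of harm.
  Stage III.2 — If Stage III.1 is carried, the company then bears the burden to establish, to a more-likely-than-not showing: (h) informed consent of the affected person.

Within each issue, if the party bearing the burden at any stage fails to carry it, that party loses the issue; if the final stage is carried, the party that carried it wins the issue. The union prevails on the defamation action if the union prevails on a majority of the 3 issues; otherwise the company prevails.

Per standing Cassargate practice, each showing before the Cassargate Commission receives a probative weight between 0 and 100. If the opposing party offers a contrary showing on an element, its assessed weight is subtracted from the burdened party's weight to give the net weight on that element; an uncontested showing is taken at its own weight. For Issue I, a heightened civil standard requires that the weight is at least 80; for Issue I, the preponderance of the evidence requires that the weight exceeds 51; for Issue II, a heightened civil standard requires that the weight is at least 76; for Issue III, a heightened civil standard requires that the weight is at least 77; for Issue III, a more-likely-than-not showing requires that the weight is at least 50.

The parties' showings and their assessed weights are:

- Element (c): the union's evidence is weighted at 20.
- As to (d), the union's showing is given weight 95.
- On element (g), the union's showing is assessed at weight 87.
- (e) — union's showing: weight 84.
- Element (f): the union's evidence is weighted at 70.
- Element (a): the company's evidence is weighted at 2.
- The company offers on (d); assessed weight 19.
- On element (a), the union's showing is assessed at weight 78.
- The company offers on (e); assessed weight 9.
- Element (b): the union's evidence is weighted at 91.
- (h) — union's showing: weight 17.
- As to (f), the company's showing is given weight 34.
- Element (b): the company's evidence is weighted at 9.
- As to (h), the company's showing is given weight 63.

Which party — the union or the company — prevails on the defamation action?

company

— Issue I —
Stage I.1 — burden on union; standard: a heightened civil standard (weight is at least 80).
    (a): 78 − 2 = 76 < 80 [not met]
    (b): 91 − 9 = 82 ≥ 80 [met]
  The union does not carry Stage I.1.
The company prevails on this issue.
— Issue II —
At Stage II.1 the union must meet a heightened civil standard (weight is at least 76): on (d) the weight is 95 less the opposing 19 gives net 76, which does reach 76, so (d) meets the standard; on (e) the weight is 84 less the opposing 9 gives net 75, < 76, so (e) does not meet the standard.
  The union does not carry Stage II.1.
So the company prevails on this issue.
— Issue III —
Stage III.1 — burden on union; standard: a heightened civil standard (weight is at least 77).
    (g): 87 ≥ 77 [met]
  The union carries Stage III.1; the company now bears the burden.
Stage III.2 — burden on company; standard: a more-likely-than-not showing (weight is at least 50).
    (h): 63 − 17 = 46 < 50 [not met]
  Stage III.2 not carried; the company fails its burden.
So the union prevails on this issue.
Per-issue: Issue I → company; Issue II → company; Issue III → union. The union must prevail on a majority of issues; overall, the company prevails.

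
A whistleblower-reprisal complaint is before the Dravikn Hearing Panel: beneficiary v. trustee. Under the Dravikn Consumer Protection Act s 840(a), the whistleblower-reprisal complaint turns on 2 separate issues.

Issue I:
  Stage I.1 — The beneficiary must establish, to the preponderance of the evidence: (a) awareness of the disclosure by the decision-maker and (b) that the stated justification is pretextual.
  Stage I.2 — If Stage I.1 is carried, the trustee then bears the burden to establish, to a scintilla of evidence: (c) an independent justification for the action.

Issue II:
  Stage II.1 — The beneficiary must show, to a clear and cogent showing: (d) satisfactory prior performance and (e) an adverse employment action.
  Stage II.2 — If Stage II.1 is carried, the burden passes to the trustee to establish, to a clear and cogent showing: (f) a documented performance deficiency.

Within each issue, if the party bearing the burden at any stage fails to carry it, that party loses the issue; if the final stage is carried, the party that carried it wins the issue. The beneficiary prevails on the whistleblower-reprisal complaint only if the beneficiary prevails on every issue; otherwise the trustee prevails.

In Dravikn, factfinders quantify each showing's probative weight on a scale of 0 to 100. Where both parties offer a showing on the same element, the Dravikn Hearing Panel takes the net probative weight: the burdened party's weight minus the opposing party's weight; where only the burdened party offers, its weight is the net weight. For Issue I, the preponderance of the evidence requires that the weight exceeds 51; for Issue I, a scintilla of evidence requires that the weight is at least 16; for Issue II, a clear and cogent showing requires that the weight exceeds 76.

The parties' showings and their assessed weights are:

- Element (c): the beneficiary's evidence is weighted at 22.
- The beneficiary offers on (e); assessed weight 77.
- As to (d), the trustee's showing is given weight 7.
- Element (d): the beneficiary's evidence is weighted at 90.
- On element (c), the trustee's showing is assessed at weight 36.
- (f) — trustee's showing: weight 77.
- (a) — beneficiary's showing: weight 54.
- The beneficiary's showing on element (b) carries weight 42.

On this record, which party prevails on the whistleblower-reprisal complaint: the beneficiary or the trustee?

trustee

— Issue I —
Stage I.1 — burden on beneficiary; standard: the preponderance of the evidence (weight exceeds 51).
    (a): 54 > 51 [met]
    (b): 42 ≤ 51 [not met]
  Stage I.1 not carried; the beneficiary fails its burden.
The analysis ends at Stage I.1; the trustee prevails on this issue.
— Issue II —
Stage II.1 (beneficiary, a clear and cogent showing, weight exceeds 76): (d) net 90−7=83 > 76 — meets; (e) 77 > 76 — meets.
  Stage II.1 carried; the burden shifts to the trustee.
Stage II.2 (trustee, a clear and cogent showing, weight exceeds 76): (f) 77 > 76 — meets.
  All elements met at the final stage.
With every stage satisfied, the trustee prevails on this issue.
Per-issue: Issue I → trustee; Issue II → trustee. The beneficiary must prevail on every issue; overall, the trustee prevails.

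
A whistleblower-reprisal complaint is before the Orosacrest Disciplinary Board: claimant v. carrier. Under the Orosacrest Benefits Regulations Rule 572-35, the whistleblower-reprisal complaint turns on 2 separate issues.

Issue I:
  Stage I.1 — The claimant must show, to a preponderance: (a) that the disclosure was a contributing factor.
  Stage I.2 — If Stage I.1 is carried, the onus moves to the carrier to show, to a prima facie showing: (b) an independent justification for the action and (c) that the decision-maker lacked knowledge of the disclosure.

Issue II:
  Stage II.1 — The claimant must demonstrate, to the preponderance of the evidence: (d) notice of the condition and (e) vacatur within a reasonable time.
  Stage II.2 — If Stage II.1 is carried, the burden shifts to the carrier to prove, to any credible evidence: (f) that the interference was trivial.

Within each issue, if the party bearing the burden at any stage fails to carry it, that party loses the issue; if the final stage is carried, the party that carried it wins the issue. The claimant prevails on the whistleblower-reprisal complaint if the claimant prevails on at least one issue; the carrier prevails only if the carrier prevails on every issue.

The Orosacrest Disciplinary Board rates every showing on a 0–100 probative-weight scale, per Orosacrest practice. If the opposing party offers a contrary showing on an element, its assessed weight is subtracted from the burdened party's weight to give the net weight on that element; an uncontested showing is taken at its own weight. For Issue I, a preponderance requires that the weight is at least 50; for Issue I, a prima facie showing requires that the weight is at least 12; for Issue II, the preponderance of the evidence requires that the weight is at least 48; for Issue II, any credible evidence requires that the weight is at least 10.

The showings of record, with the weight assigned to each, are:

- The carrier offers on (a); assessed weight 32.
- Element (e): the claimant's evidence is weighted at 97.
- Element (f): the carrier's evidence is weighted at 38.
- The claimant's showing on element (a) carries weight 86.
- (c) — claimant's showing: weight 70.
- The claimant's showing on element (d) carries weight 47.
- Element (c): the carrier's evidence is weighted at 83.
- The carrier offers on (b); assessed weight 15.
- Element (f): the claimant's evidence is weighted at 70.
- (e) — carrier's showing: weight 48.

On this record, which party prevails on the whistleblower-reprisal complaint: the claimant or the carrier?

— Issue I —
Stage I.1 (claimant, a preponderance, weight is at least 50): (a) net 86−32=54 ≥ 50 — meets.
  Stage I.1 carried; the burden shifts to the carrier.
Stage I.2 (carrier, a prima facie showing, weight is at least 12): (b) 15 ≥ 12 — meets; (c) net 83−70=13 ≥ 12 — meets.
  The carrier carries the last stage.
All stages carried — the carrier prevails on this issue.
— Issue II —
Stage II.1 — burden on claimant; standard: the preponderance of the evidence (weight is at least 48).
    (d): 47 < 48 [not met]
    (e): 97 − 48 = 49 ≥ 48 [met]
  Stage II.1 not carried; the claimant fails its burden.
The carrier prevails on this issue.
Per-issue: Issue I → carrier; Issue II → carrier. The claimant must prevail on at least one issue; overall, the carrier prevails.

carrier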